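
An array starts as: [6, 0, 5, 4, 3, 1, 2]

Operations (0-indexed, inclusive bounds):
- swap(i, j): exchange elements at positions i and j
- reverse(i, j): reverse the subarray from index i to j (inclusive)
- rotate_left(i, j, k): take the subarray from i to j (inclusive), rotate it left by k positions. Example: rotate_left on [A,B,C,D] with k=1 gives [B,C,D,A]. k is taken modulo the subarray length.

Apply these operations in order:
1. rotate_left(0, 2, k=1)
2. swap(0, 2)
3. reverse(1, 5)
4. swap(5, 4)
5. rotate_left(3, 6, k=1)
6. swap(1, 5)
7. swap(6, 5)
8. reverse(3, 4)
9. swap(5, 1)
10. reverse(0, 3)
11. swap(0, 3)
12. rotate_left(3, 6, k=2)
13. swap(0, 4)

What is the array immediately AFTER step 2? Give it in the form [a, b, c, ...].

After 1 (rotate_left(0, 2, k=1)): [0, 5, 6, 4, 3, 1, 2]
After 2 (swap(0, 2)): [6, 5, 0, 4, 3, 1, 2]

Answer: [6, 5, 0, 4, 3, 1, 2]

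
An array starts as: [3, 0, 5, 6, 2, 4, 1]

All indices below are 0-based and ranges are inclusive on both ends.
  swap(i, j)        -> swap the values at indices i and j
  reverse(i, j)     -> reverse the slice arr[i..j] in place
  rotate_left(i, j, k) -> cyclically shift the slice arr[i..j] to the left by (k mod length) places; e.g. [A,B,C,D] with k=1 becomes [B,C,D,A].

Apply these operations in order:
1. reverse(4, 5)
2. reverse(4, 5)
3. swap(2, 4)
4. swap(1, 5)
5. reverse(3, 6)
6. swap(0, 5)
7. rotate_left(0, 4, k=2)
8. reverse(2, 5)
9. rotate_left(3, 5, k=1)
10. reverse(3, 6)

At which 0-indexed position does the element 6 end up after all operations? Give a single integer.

After 1 (reverse(4, 5)): [3, 0, 5, 6, 4, 2, 1]
After 2 (reverse(4, 5)): [3, 0, 5, 6, 2, 4, 1]
After 3 (swap(2, 4)): [3, 0, 2, 6, 5, 4, 1]
After 4 (swap(1, 5)): [3, 4, 2, 6, 5, 0, 1]
After 5 (reverse(3, 6)): [3, 4, 2, 1, 0, 5, 6]
After 6 (swap(0, 5)): [5, 4, 2, 1, 0, 3, 6]
After 7 (rotate_left(0, 4, k=2)): [2, 1, 0, 5, 4, 3, 6]
After 8 (reverse(2, 5)): [2, 1, 3, 4, 5, 0, 6]
After 9 (rotate_left(3, 5, k=1)): [2, 1, 3, 5, 0, 4, 6]
After 10 (reverse(3, 6)): [2, 1, 3, 6, 4, 0, 5]

Answer: 3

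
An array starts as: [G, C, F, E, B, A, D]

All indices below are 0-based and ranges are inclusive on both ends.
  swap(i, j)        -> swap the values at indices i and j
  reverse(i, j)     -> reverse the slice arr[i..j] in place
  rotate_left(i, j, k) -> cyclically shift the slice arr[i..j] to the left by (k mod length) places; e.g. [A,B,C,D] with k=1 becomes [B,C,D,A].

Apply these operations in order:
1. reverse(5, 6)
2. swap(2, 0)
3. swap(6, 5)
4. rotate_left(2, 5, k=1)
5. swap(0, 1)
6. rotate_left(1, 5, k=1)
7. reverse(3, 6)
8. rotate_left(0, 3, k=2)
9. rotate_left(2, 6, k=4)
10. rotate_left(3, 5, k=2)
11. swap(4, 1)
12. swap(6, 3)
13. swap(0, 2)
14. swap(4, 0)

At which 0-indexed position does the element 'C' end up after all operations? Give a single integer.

After 1 (reverse(5, 6)): [G, C, F, E, B, D, A]
After 2 (swap(2, 0)): [F, C, G, E, B, D, A]
After 3 (swap(6, 5)): [F, C, G, E, B, A, D]
After 4 (rotate_left(2, 5, k=1)): [F, C, E, B, A, G, D]
After 5 (swap(0, 1)): [C, F, E, B, A, G, D]
After 6 (rotate_left(1, 5, k=1)): [C, E, B, A, G, F, D]
After 7 (reverse(3, 6)): [C, E, B, D, F, G, A]
After 8 (rotate_left(0, 3, k=2)): [B, D, C, E, F, G, A]
After 9 (rotate_left(2, 6, k=4)): [B, D, A, C, E, F, G]
After 10 (rotate_left(3, 5, k=2)): [B, D, A, F, C, E, G]
After 11 (swap(4, 1)): [B, C, A, F, D, E, G]
After 12 (swap(6, 3)): [B, C, A, G, D, E, F]
After 13 (swap(0, 2)): [A, C, B, G, D, E, F]
After 14 (swap(4, 0)): [D, C, B, G, A, E, F]

Answer: 1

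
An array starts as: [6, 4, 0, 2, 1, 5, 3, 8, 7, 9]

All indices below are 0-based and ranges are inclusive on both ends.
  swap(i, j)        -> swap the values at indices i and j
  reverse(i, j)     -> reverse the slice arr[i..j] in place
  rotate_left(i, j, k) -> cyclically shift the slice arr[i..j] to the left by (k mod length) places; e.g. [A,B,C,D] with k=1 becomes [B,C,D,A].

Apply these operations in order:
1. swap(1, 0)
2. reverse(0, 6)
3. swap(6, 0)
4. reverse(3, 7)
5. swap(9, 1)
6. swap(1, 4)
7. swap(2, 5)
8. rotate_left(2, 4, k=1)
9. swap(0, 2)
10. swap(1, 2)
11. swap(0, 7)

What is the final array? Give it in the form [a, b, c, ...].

Answer: [2, 4, 3, 9, 6, 1, 0, 8, 7, 5]

Derivation:
After 1 (swap(1, 0)): [4, 6, 0, 2, 1, 5, 3, 8, 7, 9]
After 2 (reverse(0, 6)): [3, 5, 1, 2, 0, 6, 4, 8, 7, 9]
After 3 (swap(6, 0)): [4, 5, 1, 2, 0, 6, 3, 8, 7, 9]
After 4 (reverse(3, 7)): [4, 5, 1, 8, 3, 6, 0, 2, 7, 9]
After 5 (swap(9, 1)): [4, 9, 1, 8, 3, 6, 0, 2, 7, 5]
After 6 (swap(1, 4)): [4, 3, 1, 8, 9, 6, 0, 2, 7, 5]
After 7 (swap(2, 5)): [4, 3, 6, 8, 9, 1, 0, 2, 7, 5]
After 8 (rotate_left(2, 4, k=1)): [4, 3, 8, 9, 6, 1, 0, 2, 7, 5]
After 9 (swap(0, 2)): [8, 3, 4, 9, 6, 1, 0, 2, 7, 5]
After 10 (swap(1, 2)): [8, 4, 3, 9, 6, 1, 0, 2, 7, 5]
After 11 (swap(0, 7)): [2, 4, 3, 9, 6, 1, 0, 8, 7, 5]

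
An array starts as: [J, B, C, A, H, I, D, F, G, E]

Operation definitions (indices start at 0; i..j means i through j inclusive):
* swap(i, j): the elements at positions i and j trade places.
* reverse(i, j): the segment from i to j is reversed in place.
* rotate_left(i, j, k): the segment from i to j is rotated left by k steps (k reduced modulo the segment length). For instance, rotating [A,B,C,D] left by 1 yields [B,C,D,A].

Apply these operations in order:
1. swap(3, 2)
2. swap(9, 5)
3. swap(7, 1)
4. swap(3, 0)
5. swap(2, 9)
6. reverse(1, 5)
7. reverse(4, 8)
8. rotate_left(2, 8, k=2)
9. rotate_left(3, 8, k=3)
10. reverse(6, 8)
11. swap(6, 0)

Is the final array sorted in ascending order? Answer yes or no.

After 1 (swap(3, 2)): [J, B, A, C, H, I, D, F, G, E]
After 2 (swap(9, 5)): [J, B, A, C, H, E, D, F, G, I]
After 3 (swap(7, 1)): [J, F, A, C, H, E, D, B, G, I]
After 4 (swap(3, 0)): [C, F, A, J, H, E, D, B, G, I]
After 5 (swap(2, 9)): [C, F, I, J, H, E, D, B, G, A]
After 6 (reverse(1, 5)): [C, E, H, J, I, F, D, B, G, A]
After 7 (reverse(4, 8)): [C, E, H, J, G, B, D, F, I, A]
After 8 (rotate_left(2, 8, k=2)): [C, E, G, B, D, F, I, H, J, A]
After 9 (rotate_left(3, 8, k=3)): [C, E, G, I, H, J, B, D, F, A]
After 10 (reverse(6, 8)): [C, E, G, I, H, J, F, D, B, A]
After 11 (swap(6, 0)): [F, E, G, I, H, J, C, D, B, A]

Answer: no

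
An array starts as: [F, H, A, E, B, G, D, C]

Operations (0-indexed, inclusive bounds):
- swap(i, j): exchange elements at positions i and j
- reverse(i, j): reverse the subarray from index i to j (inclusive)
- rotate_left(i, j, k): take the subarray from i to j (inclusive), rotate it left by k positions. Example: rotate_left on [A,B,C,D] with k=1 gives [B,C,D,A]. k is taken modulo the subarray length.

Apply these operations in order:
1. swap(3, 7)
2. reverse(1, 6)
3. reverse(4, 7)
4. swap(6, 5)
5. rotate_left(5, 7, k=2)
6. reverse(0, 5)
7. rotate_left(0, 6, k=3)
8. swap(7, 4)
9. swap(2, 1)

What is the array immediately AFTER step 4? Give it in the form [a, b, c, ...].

After 1 (swap(3, 7)): [F, H, A, C, B, G, D, E]
After 2 (reverse(1, 6)): [F, D, G, B, C, A, H, E]
After 3 (reverse(4, 7)): [F, D, G, B, E, H, A, C]
After 4 (swap(6, 5)): [F, D, G, B, E, A, H, C]

Answer: [F, D, G, B, E, A, H, C]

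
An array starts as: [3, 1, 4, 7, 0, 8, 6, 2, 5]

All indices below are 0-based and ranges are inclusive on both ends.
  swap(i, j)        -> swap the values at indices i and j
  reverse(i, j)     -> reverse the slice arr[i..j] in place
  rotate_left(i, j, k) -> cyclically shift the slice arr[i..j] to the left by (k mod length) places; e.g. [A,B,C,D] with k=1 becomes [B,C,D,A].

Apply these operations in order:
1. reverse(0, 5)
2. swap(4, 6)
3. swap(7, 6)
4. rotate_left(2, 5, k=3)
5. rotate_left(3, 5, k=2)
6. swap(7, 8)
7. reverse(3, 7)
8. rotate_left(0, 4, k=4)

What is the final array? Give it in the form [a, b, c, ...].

Answer: [2, 8, 0, 3, 5, 4, 7, 6, 1]

Derivation:
After 1 (reverse(0, 5)): [8, 0, 7, 4, 1, 3, 6, 2, 5]
After 2 (swap(4, 6)): [8, 0, 7, 4, 6, 3, 1, 2, 5]
After 3 (swap(7, 6)): [8, 0, 7, 4, 6, 3, 2, 1, 5]
After 4 (rotate_left(2, 5, k=3)): [8, 0, 3, 7, 4, 6, 2, 1, 5]
After 5 (rotate_left(3, 5, k=2)): [8, 0, 3, 6, 7, 4, 2, 1, 5]
After 6 (swap(7, 8)): [8, 0, 3, 6, 7, 4, 2, 5, 1]
After 7 (reverse(3, 7)): [8, 0, 3, 5, 2, 4, 7, 6, 1]
After 8 (rotate_left(0, 4, k=4)): [2, 8, 0, 3, 5, 4, 7, 6, 1]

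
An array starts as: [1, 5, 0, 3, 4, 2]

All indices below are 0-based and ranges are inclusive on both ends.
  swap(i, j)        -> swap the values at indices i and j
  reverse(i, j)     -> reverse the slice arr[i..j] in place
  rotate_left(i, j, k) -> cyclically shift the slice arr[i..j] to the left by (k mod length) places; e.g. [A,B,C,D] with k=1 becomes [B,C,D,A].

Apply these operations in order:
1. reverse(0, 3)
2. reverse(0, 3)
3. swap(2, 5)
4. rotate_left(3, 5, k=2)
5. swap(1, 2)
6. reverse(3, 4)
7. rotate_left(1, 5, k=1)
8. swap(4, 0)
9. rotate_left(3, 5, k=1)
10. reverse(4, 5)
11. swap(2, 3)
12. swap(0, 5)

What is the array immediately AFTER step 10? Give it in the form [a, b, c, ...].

After 1 (reverse(0, 3)): [3, 0, 5, 1, 4, 2]
After 2 (reverse(0, 3)): [1, 5, 0, 3, 4, 2]
After 3 (swap(2, 5)): [1, 5, 2, 3, 4, 0]
After 4 (rotate_left(3, 5, k=2)): [1, 5, 2, 0, 3, 4]
After 5 (swap(1, 2)): [1, 2, 5, 0, 3, 4]
After 6 (reverse(3, 4)): [1, 2, 5, 3, 0, 4]
After 7 (rotate_left(1, 5, k=1)): [1, 5, 3, 0, 4, 2]
After 8 (swap(4, 0)): [4, 5, 3, 0, 1, 2]
After 9 (rotate_left(3, 5, k=1)): [4, 5, 3, 1, 2, 0]
After 10 (reverse(4, 5)): [4, 5, 3, 1, 0, 2]

Answer: [4, 5, 3, 1, 0, 2]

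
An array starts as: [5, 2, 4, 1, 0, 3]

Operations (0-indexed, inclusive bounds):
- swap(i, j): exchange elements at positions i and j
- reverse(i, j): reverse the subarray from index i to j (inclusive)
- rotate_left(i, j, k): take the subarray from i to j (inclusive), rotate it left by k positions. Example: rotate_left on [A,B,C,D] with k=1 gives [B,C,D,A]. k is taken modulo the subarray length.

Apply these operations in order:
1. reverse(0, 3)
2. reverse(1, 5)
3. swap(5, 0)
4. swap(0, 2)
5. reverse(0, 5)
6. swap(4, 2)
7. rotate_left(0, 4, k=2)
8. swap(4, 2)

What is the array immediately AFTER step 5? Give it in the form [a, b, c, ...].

After 1 (reverse(0, 3)): [1, 4, 2, 5, 0, 3]
After 2 (reverse(1, 5)): [1, 3, 0, 5, 2, 4]
After 3 (swap(5, 0)): [4, 3, 0, 5, 2, 1]
After 4 (swap(0, 2)): [0, 3, 4, 5, 2, 1]
After 5 (reverse(0, 5)): [1, 2, 5, 4, 3, 0]

Answer: [1, 2, 5, 4, 3, 0]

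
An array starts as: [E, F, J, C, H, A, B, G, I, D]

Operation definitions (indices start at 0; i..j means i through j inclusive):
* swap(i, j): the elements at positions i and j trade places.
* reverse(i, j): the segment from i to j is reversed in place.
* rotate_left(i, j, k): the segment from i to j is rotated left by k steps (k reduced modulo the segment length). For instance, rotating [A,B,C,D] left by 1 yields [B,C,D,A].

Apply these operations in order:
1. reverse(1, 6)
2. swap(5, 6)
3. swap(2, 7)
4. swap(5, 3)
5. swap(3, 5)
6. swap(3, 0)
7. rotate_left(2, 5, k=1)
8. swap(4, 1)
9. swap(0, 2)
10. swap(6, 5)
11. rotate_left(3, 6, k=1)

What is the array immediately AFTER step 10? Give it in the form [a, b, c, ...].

Answer: [E, F, H, C, B, J, G, A, I, D]

Derivation:
After 1 (reverse(1, 6)): [E, B, A, H, C, J, F, G, I, D]
After 2 (swap(5, 6)): [E, B, A, H, C, F, J, G, I, D]
After 3 (swap(2, 7)): [E, B, G, H, C, F, J, A, I, D]
After 4 (swap(5, 3)): [E, B, G, F, C, H, J, A, I, D]
After 5 (swap(3, 5)): [E, B, G, H, C, F, J, A, I, D]
After 6 (swap(3, 0)): [H, B, G, E, C, F, J, A, I, D]
After 7 (rotate_left(2, 5, k=1)): [H, B, E, C, F, G, J, A, I, D]
After 8 (swap(4, 1)): [H, F, E, C, B, G, J, A, I, D]
After 9 (swap(0, 2)): [E, F, H, C, B, G, J, A, I, D]
After 10 (swap(6, 5)): [E, F, H, C, B, J, G, A, I, D]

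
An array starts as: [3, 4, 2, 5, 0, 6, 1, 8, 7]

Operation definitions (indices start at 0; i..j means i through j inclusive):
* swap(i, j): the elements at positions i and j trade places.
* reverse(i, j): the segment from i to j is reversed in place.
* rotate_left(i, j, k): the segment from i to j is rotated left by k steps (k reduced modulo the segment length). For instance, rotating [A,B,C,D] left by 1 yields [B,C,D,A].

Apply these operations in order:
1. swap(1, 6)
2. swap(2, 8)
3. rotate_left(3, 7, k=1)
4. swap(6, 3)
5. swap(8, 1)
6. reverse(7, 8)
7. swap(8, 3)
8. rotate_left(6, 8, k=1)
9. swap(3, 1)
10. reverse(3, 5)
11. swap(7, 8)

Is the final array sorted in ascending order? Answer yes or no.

Answer: no

Derivation:
After 1 (swap(1, 6)): [3, 1, 2, 5, 0, 6, 4, 8, 7]
After 2 (swap(2, 8)): [3, 1, 7, 5, 0, 6, 4, 8, 2]
After 3 (rotate_left(3, 7, k=1)): [3, 1, 7, 0, 6, 4, 8, 5, 2]
After 4 (swap(6, 3)): [3, 1, 7, 8, 6, 4, 0, 5, 2]
After 5 (swap(8, 1)): [3, 2, 7, 8, 6, 4, 0, 5, 1]
After 6 (reverse(7, 8)): [3, 2, 7, 8, 6, 4, 0, 1, 5]
After 7 (swap(8, 3)): [3, 2, 7, 5, 6, 4, 0, 1, 8]
After 8 (rotate_left(6, 8, k=1)): [3, 2, 7, 5, 6, 4, 1, 8, 0]
After 9 (swap(3, 1)): [3, 5, 7, 2, 6, 4, 1, 8, 0]
After 10 (reverse(3, 5)): [3, 5, 7, 4, 6, 2, 1, 8, 0]
After 11 (swap(7, 8)): [3, 5, 7, 4, 6, 2, 1, 0, 8]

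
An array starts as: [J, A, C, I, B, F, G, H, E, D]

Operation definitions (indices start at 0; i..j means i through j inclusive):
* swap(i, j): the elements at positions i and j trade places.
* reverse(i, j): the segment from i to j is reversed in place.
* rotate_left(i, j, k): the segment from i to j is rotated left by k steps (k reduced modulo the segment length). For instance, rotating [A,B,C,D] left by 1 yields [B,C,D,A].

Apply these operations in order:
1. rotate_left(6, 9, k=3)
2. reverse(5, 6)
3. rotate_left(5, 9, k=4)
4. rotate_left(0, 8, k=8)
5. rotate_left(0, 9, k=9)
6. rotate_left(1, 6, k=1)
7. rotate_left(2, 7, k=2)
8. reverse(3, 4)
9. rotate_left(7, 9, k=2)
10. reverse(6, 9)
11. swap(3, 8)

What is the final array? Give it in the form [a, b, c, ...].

After 1 (rotate_left(6, 9, k=3)): [J, A, C, I, B, F, D, G, H, E]
After 2 (reverse(5, 6)): [J, A, C, I, B, D, F, G, H, E]
After 3 (rotate_left(5, 9, k=4)): [J, A, C, I, B, E, D, F, G, H]
After 4 (rotate_left(0, 8, k=8)): [G, J, A, C, I, B, E, D, F, H]
After 5 (rotate_left(0, 9, k=9)): [H, G, J, A, C, I, B, E, D, F]
After 6 (rotate_left(1, 6, k=1)): [H, J, A, C, I, B, G, E, D, F]
After 7 (rotate_left(2, 7, k=2)): [H, J, I, B, G, E, A, C, D, F]
After 8 (reverse(3, 4)): [H, J, I, G, B, E, A, C, D, F]
After 9 (rotate_left(7, 9, k=2)): [H, J, I, G, B, E, A, F, C, D]
After 10 (reverse(6, 9)): [H, J, I, G, B, E, D, C, F, A]
After 11 (swap(3, 8)): [H, J, I, F, B, E, D, C, G, A]

Answer: [H, J, I, F, B, E, D, C, G, A]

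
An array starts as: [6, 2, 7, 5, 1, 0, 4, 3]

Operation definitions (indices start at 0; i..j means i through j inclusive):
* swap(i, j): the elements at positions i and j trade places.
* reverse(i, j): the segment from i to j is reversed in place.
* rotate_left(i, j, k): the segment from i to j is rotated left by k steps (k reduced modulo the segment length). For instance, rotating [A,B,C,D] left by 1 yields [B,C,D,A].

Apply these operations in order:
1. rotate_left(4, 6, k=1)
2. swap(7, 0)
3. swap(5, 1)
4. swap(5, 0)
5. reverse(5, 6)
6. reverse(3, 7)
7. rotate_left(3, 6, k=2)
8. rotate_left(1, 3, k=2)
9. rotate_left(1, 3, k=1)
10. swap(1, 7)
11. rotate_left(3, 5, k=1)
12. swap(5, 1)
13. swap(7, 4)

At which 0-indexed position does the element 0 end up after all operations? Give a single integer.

After 1 (rotate_left(4, 6, k=1)): [6, 2, 7, 5, 0, 4, 1, 3]
After 2 (swap(7, 0)): [3, 2, 7, 5, 0, 4, 1, 6]
After 3 (swap(5, 1)): [3, 4, 7, 5, 0, 2, 1, 6]
After 4 (swap(5, 0)): [2, 4, 7, 5, 0, 3, 1, 6]
After 5 (reverse(5, 6)): [2, 4, 7, 5, 0, 1, 3, 6]
After 6 (reverse(3, 7)): [2, 4, 7, 6, 3, 1, 0, 5]
After 7 (rotate_left(3, 6, k=2)): [2, 4, 7, 1, 0, 6, 3, 5]
After 8 (rotate_left(1, 3, k=2)): [2, 1, 4, 7, 0, 6, 3, 5]
After 9 (rotate_left(1, 3, k=1)): [2, 4, 7, 1, 0, 6, 3, 5]
After 10 (swap(1, 7)): [2, 5, 7, 1, 0, 6, 3, 4]
After 11 (rotate_left(3, 5, k=1)): [2, 5, 7, 0, 6, 1, 3, 4]
After 12 (swap(5, 1)): [2, 1, 7, 0, 6, 5, 3, 4]
After 13 (swap(7, 4)): [2, 1, 7, 0, 4, 5, 3, 6]

Answer: 3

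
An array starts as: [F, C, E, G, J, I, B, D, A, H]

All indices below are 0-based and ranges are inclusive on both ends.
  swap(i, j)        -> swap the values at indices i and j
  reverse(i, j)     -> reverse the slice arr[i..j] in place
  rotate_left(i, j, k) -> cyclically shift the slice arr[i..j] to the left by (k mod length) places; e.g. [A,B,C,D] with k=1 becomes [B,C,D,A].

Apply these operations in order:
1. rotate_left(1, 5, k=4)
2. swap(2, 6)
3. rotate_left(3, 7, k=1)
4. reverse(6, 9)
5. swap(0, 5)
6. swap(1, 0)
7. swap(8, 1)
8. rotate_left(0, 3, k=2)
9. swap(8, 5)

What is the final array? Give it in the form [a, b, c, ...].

Answer: [B, G, I, E, J, C, H, A, F, D]

Derivation:
After 1 (rotate_left(1, 5, k=4)): [F, I, C, E, G, J, B, D, A, H]
After 2 (swap(2, 6)): [F, I, B, E, G, J, C, D, A, H]
After 3 (rotate_left(3, 7, k=1)): [F, I, B, G, J, C, D, E, A, H]
After 4 (reverse(6, 9)): [F, I, B, G, J, C, H, A, E, D]
After 5 (swap(0, 5)): [C, I, B, G, J, F, H, A, E, D]
After 6 (swap(1, 0)): [I, C, B, G, J, F, H, A, E, D]
After 7 (swap(8, 1)): [I, E, B, G, J, F, H, A, C, D]
After 8 (rotate_left(0, 3, k=2)): [B, G, I, E, J, F, H, A, C, D]
After 9 (swap(8, 5)): [B, G, I, E, J, C, H, A, F, D]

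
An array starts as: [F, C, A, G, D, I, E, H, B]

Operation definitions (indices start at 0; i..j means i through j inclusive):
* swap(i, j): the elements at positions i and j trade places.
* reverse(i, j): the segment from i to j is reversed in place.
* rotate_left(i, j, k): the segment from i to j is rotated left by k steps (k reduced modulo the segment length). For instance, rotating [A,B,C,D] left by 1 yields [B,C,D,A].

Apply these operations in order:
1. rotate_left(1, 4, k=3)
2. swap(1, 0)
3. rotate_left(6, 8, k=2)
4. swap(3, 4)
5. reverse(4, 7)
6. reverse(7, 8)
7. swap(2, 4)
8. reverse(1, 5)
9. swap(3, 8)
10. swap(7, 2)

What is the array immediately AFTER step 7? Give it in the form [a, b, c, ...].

After 1 (rotate_left(1, 4, k=3)): [F, D, C, A, G, I, E, H, B]
After 2 (swap(1, 0)): [D, F, C, A, G, I, E, H, B]
After 3 (rotate_left(6, 8, k=2)): [D, F, C, A, G, I, B, E, H]
After 4 (swap(3, 4)): [D, F, C, G, A, I, B, E, H]
After 5 (reverse(4, 7)): [D, F, C, G, E, B, I, A, H]
After 6 (reverse(7, 8)): [D, F, C, G, E, B, I, H, A]
After 7 (swap(2, 4)): [D, F, E, G, C, B, I, H, A]

Answer: [D, F, E, G, C, B, I, H, A]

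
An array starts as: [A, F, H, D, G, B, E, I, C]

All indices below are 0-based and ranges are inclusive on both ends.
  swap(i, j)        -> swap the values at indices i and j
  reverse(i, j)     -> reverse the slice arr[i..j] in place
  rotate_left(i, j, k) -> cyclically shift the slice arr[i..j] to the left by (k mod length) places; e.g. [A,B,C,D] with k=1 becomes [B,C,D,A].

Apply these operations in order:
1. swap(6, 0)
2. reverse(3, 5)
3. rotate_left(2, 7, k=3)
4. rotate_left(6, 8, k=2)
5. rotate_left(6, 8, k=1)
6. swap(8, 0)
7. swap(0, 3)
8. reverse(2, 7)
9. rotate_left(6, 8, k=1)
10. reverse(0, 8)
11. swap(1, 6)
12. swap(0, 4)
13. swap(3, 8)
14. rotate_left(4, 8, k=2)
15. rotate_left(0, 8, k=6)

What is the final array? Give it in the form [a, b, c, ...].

After 1 (swap(6, 0)): [E, F, H, D, G, B, A, I, C]
After 2 (reverse(3, 5)): [E, F, H, B, G, D, A, I, C]
After 3 (rotate_left(2, 7, k=3)): [E, F, D, A, I, H, B, G, C]
After 4 (rotate_left(6, 8, k=2)): [E, F, D, A, I, H, C, B, G]
After 5 (rotate_left(6, 8, k=1)): [E, F, D, A, I, H, B, G, C]
After 6 (swap(8, 0)): [C, F, D, A, I, H, B, G, E]
After 7 (swap(0, 3)): [A, F, D, C, I, H, B, G, E]
After 8 (reverse(2, 7)): [A, F, G, B, H, I, C, D, E]
After 9 (rotate_left(6, 8, k=1)): [A, F, G, B, H, I, D, E, C]
After 10 (reverse(0, 8)): [C, E, D, I, H, B, G, F, A]
After 11 (swap(1, 6)): [C, G, D, I, H, B, E, F, A]
After 12 (swap(0, 4)): [H, G, D, I, C, B, E, F, A]
After 13 (swap(3, 8)): [H, G, D, A, C, B, E, F, I]
After 14 (rotate_left(4, 8, k=2)): [H, G, D, A, E, F, I, C, B]
After 15 (rotate_left(0, 8, k=6)): [I, C, B, H, G, D, A, E, F]

Answer: [I, C, B, H, G, D, A, E, F]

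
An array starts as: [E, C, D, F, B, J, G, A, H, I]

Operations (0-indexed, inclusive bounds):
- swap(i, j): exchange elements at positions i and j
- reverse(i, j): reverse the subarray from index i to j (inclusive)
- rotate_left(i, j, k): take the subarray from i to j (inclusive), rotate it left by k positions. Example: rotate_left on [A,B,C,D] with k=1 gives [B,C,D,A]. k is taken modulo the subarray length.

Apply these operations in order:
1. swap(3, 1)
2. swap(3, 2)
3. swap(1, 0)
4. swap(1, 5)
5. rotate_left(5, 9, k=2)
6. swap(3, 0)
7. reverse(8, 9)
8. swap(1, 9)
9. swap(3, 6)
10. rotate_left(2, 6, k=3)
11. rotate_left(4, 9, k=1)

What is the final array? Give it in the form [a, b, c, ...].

Answer: [D, E, A, F, H, B, I, G, J, C]

Derivation:
After 1 (swap(3, 1)): [E, F, D, C, B, J, G, A, H, I]
After 2 (swap(3, 2)): [E, F, C, D, B, J, G, A, H, I]
After 3 (swap(1, 0)): [F, E, C, D, B, J, G, A, H, I]
After 4 (swap(1, 5)): [F, J, C, D, B, E, G, A, H, I]
After 5 (rotate_left(5, 9, k=2)): [F, J, C, D, B, A, H, I, E, G]
After 6 (swap(3, 0)): [D, J, C, F, B, A, H, I, E, G]
After 7 (reverse(8, 9)): [D, J, C, F, B, A, H, I, G, E]
After 8 (swap(1, 9)): [D, E, C, F, B, A, H, I, G, J]
After 9 (swap(3, 6)): [D, E, C, H, B, A, F, I, G, J]
After 10 (rotate_left(2, 6, k=3)): [D, E, A, F, C, H, B, I, G, J]
After 11 (rotate_left(4, 9, k=1)): [D, E, A, F, H, B, I, G, J, C]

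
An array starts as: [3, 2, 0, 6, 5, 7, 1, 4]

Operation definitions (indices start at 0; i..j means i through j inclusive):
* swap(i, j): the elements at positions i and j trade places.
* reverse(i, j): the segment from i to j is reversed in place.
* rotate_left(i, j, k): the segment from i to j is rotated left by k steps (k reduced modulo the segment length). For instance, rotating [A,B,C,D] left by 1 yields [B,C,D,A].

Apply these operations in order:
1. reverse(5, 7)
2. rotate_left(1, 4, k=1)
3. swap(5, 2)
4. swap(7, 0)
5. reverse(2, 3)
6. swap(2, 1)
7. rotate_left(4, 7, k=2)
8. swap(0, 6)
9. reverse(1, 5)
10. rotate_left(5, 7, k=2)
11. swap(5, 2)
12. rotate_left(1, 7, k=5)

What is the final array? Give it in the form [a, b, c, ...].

After 1 (reverse(5, 7)): [3, 2, 0, 6, 5, 4, 1, 7]
After 2 (rotate_left(1, 4, k=1)): [3, 0, 6, 5, 2, 4, 1, 7]
After 3 (swap(5, 2)): [3, 0, 4, 5, 2, 6, 1, 7]
After 4 (swap(7, 0)): [7, 0, 4, 5, 2, 6, 1, 3]
After 5 (reverse(2, 3)): [7, 0, 5, 4, 2, 6, 1, 3]
After 6 (swap(2, 1)): [7, 5, 0, 4, 2, 6, 1, 3]
After 7 (rotate_left(4, 7, k=2)): [7, 5, 0, 4, 1, 3, 2, 6]
After 8 (swap(0, 6)): [2, 5, 0, 4, 1, 3, 7, 6]
After 9 (reverse(1, 5)): [2, 3, 1, 4, 0, 5, 7, 6]
After 10 (rotate_left(5, 7, k=2)): [2, 3, 1, 4, 0, 6, 5, 7]
After 11 (swap(5, 2)): [2, 3, 6, 4, 0, 1, 5, 7]
After 12 (rotate_left(1, 7, k=5)): [2, 5, 7, 3, 6, 4, 0, 1]

Answer: [2, 5, 7, 3, 6, 4, 0, 1]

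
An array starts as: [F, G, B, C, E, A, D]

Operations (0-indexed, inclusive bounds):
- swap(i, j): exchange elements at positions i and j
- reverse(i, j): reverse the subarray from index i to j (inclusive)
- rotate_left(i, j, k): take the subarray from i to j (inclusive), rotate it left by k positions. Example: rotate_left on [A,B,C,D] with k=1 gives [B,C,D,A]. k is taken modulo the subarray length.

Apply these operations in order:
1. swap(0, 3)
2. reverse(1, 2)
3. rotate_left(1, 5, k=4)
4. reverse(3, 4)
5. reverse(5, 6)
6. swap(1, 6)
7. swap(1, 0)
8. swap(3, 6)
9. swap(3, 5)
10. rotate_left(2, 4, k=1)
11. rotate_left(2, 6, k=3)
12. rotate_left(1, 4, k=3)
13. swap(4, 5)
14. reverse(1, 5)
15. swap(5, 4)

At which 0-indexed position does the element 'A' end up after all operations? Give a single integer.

Answer: 3

Derivation:
After 1 (swap(0, 3)): [C, G, B, F, E, A, D]
After 2 (reverse(1, 2)): [C, B, G, F, E, A, D]
After 3 (rotate_left(1, 5, k=4)): [C, A, B, G, F, E, D]
After 4 (reverse(3, 4)): [C, A, B, F, G, E, D]
After 5 (reverse(5, 6)): [C, A, B, F, G, D, E]
After 6 (swap(1, 6)): [C, E, B, F, G, D, A]
After 7 (swap(1, 0)): [E, C, B, F, G, D, A]
After 8 (swap(3, 6)): [E, C, B, A, G, D, F]
After 9 (swap(3, 5)): [E, C, B, D, G, A, F]
After 10 (rotate_left(2, 4, k=1)): [E, C, D, G, B, A, F]
After 11 (rotate_left(2, 6, k=3)): [E, C, A, F, D, G, B]
After 12 (rotate_left(1, 4, k=3)): [E, D, C, A, F, G, B]
After 13 (swap(4, 5)): [E, D, C, A, G, F, B]
After 14 (reverse(1, 5)): [E, F, G, A, C, D, B]
After 15 (swap(5, 4)): [E, F, G, A, D, C, B]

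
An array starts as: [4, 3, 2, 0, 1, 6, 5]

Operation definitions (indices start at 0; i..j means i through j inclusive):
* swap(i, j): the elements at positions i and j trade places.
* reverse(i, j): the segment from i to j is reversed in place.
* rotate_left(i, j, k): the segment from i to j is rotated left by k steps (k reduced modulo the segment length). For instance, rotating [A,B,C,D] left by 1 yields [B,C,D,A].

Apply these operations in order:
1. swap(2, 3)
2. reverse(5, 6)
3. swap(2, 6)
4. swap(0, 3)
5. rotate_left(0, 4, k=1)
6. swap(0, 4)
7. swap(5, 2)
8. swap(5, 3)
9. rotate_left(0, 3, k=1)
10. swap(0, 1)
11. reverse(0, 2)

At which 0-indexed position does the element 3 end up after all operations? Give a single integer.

After 1 (swap(2, 3)): [4, 3, 0, 2, 1, 6, 5]
After 2 (reverse(5, 6)): [4, 3, 0, 2, 1, 5, 6]
After 3 (swap(2, 6)): [4, 3, 6, 2, 1, 5, 0]
After 4 (swap(0, 3)): [2, 3, 6, 4, 1, 5, 0]
After 5 (rotate_left(0, 4, k=1)): [3, 6, 4, 1, 2, 5, 0]
After 6 (swap(0, 4)): [2, 6, 4, 1, 3, 5, 0]
After 7 (swap(5, 2)): [2, 6, 5, 1, 3, 4, 0]
After 8 (swap(5, 3)): [2, 6, 5, 4, 3, 1, 0]
After 9 (rotate_left(0, 3, k=1)): [6, 5, 4, 2, 3, 1, 0]
After 10 (swap(0, 1)): [5, 6, 4, 2, 3, 1, 0]
After 11 (reverse(0, 2)): [4, 6, 5, 2, 3, 1, 0]

Answer: 4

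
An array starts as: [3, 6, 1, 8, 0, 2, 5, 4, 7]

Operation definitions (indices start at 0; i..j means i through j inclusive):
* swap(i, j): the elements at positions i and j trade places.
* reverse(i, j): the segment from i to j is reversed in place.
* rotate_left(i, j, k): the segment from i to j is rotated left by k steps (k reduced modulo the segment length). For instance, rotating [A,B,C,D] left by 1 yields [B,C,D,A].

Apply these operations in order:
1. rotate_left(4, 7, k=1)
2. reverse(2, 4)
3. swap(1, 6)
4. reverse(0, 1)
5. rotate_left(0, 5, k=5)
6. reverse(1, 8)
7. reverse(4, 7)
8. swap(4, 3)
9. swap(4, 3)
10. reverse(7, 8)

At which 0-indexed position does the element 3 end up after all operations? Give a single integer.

After 1 (rotate_left(4, 7, k=1)): [3, 6, 1, 8, 2, 5, 4, 0, 7]
After 2 (reverse(2, 4)): [3, 6, 2, 8, 1, 5, 4, 0, 7]
After 3 (swap(1, 6)): [3, 4, 2, 8, 1, 5, 6, 0, 7]
After 4 (reverse(0, 1)): [4, 3, 2, 8, 1, 5, 6, 0, 7]
After 5 (rotate_left(0, 5, k=5)): [5, 4, 3, 2, 8, 1, 6, 0, 7]
After 6 (reverse(1, 8)): [5, 7, 0, 6, 1, 8, 2, 3, 4]
After 7 (reverse(4, 7)): [5, 7, 0, 6, 3, 2, 8, 1, 4]
After 8 (swap(4, 3)): [5, 7, 0, 3, 6, 2, 8, 1, 4]
After 9 (swap(4, 3)): [5, 7, 0, 6, 3, 2, 8, 1, 4]
After 10 (reverse(7, 8)): [5, 7, 0, 6, 3, 2, 8, 4, 1]

Answer: 4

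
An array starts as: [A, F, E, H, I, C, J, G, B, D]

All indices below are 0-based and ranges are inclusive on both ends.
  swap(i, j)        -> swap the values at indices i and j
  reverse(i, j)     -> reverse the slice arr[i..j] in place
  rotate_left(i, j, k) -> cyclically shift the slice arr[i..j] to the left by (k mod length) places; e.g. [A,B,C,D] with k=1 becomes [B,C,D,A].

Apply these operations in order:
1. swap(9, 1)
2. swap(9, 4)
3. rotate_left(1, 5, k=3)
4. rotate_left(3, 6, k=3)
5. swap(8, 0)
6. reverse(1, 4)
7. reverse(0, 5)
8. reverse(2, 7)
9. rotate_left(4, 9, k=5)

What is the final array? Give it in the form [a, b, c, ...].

After 1 (swap(9, 1)): [A, D, E, H, I, C, J, G, B, F]
After 2 (swap(9, 4)): [A, D, E, H, F, C, J, G, B, I]
After 3 (rotate_left(1, 5, k=3)): [A, F, C, D, E, H, J, G, B, I]
After 4 (rotate_left(3, 6, k=3)): [A, F, C, J, D, E, H, G, B, I]
After 5 (swap(8, 0)): [B, F, C, J, D, E, H, G, A, I]
After 6 (reverse(1, 4)): [B, D, J, C, F, E, H, G, A, I]
After 7 (reverse(0, 5)): [E, F, C, J, D, B, H, G, A, I]
After 8 (reverse(2, 7)): [E, F, G, H, B, D, J, C, A, I]
After 9 (rotate_left(4, 9, k=5)): [E, F, G, H, I, B, D, J, C, A]

Answer: [E, F, G, H, I, B, D, J, C, A]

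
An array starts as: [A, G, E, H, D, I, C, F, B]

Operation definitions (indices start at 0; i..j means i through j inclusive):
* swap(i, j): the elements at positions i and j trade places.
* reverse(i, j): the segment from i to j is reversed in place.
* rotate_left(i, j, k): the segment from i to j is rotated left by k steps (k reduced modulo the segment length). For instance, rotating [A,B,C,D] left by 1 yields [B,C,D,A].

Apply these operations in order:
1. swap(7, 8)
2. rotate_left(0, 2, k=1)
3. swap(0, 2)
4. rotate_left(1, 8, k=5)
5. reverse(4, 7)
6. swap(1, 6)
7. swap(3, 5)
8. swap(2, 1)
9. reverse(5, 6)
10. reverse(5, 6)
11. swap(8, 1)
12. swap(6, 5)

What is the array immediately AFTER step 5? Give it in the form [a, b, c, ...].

Answer: [A, C, B, F, D, H, G, E, I]

Derivation:
After 1 (swap(7, 8)): [A, G, E, H, D, I, C, B, F]
After 2 (rotate_left(0, 2, k=1)): [G, E, A, H, D, I, C, B, F]
After 3 (swap(0, 2)): [A, E, G, H, D, I, C, B, F]
After 4 (rotate_left(1, 8, k=5)): [A, C, B, F, E, G, H, D, I]
After 5 (reverse(4, 7)): [A, C, B, F, D, H, G, E, I]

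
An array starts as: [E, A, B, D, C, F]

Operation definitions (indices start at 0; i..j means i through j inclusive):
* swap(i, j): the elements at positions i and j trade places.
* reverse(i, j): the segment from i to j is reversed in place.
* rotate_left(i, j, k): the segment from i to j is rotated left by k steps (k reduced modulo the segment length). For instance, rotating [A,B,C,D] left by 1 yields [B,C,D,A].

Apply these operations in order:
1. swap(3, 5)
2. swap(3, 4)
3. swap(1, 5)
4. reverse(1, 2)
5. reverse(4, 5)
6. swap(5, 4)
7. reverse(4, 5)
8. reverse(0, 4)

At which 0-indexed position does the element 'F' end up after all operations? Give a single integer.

Answer: 5

Derivation:
After 1 (swap(3, 5)): [E, A, B, F, C, D]
After 2 (swap(3, 4)): [E, A, B, C, F, D]
After 3 (swap(1, 5)): [E, D, B, C, F, A]
After 4 (reverse(1, 2)): [E, B, D, C, F, A]
After 5 (reverse(4, 5)): [E, B, D, C, A, F]
After 6 (swap(5, 4)): [E, B, D, C, F, A]
After 7 (reverse(4, 5)): [E, B, D, C, A, F]
After 8 (reverse(0, 4)): [A, C, D, B, E, F]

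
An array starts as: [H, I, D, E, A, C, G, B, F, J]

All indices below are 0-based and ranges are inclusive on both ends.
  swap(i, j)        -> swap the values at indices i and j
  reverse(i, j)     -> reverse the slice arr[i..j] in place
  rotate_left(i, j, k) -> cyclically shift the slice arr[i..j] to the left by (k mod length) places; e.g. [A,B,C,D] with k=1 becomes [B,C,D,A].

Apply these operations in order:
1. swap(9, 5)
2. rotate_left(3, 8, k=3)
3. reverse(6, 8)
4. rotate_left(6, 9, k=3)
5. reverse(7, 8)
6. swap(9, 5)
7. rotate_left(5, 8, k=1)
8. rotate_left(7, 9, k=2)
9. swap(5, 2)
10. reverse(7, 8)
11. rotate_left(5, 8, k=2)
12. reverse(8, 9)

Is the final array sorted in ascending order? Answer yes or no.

Answer: no

Derivation:
After 1 (swap(9, 5)): [H, I, D, E, A, J, G, B, F, C]
After 2 (rotate_left(3, 8, k=3)): [H, I, D, G, B, F, E, A, J, C]
After 3 (reverse(6, 8)): [H, I, D, G, B, F, J, A, E, C]
After 4 (rotate_left(6, 9, k=3)): [H, I, D, G, B, F, C, J, A, E]
After 5 (reverse(7, 8)): [H, I, D, G, B, F, C, A, J, E]
After 6 (swap(9, 5)): [H, I, D, G, B, E, C, A, J, F]
After 7 (rotate_left(5, 8, k=1)): [H, I, D, G, B, C, A, J, E, F]
After 8 (rotate_left(7, 9, k=2)): [H, I, D, G, B, C, A, F, J, E]
After 9 (swap(5, 2)): [H, I, C, G, B, D, A, F, J, E]
After 10 (reverse(7, 8)): [H, I, C, G, B, D, A, J, F, E]
After 11 (rotate_left(5, 8, k=2)): [H, I, C, G, B, J, F, D, A, E]
After 12 (reverse(8, 9)): [H, I, C, G, B, J, F, D, E, A]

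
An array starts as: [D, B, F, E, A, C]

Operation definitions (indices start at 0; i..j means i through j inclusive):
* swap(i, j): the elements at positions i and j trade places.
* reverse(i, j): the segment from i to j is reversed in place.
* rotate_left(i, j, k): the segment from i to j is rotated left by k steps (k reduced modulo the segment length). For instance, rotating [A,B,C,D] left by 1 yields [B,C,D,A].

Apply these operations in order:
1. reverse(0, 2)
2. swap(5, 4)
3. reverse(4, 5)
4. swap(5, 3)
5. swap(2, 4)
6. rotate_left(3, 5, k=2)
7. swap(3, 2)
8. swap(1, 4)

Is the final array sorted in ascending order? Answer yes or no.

After 1 (reverse(0, 2)): [F, B, D, E, A, C]
After 2 (swap(5, 4)): [F, B, D, E, C, A]
After 3 (reverse(4, 5)): [F, B, D, E, A, C]
After 4 (swap(5, 3)): [F, B, D, C, A, E]
After 5 (swap(2, 4)): [F, B, A, C, D, E]
After 6 (rotate_left(3, 5, k=2)): [F, B, A, E, C, D]
After 7 (swap(3, 2)): [F, B, E, A, C, D]
After 8 (swap(1, 4)): [F, C, E, A, B, D]

Answer: no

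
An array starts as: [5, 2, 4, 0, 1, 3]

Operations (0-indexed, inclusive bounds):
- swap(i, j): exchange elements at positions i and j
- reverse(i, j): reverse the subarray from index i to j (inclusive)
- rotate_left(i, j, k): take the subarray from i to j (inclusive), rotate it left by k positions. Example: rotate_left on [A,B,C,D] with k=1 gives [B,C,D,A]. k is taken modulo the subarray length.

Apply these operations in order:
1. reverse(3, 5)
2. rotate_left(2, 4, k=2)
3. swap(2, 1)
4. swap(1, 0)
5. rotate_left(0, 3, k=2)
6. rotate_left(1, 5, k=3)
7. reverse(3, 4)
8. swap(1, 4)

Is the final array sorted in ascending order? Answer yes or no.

After 1 (reverse(3, 5)): [5, 2, 4, 3, 1, 0]
After 2 (rotate_left(2, 4, k=2)): [5, 2, 1, 4, 3, 0]
After 3 (swap(2, 1)): [5, 1, 2, 4, 3, 0]
After 4 (swap(1, 0)): [1, 5, 2, 4, 3, 0]
After 5 (rotate_left(0, 3, k=2)): [2, 4, 1, 5, 3, 0]
After 6 (rotate_left(1, 5, k=3)): [2, 3, 0, 4, 1, 5]
After 7 (reverse(3, 4)): [2, 3, 0, 1, 4, 5]
After 8 (swap(1, 4)): [2, 4, 0, 1, 3, 5]

Answer: no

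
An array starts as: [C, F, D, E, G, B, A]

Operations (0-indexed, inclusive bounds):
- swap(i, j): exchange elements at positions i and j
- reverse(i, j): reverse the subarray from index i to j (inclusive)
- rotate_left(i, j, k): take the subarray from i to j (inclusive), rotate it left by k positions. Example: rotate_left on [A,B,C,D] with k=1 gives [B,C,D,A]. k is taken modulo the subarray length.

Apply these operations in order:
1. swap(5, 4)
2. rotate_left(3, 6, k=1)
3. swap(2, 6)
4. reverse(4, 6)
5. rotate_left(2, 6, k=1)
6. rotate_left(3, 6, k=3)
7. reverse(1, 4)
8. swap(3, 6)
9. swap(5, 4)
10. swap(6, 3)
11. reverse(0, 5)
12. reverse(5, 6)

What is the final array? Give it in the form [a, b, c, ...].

Answer: [F, A, B, E, D, G, C]

Derivation:
After 1 (swap(5, 4)): [C, F, D, E, B, G, A]
After 2 (rotate_left(3, 6, k=1)): [C, F, D, B, G, A, E]
After 3 (swap(2, 6)): [C, F, E, B, G, A, D]
After 4 (reverse(4, 6)): [C, F, E, B, D, A, G]
After 5 (rotate_left(2, 6, k=1)): [C, F, B, D, A, G, E]
After 6 (rotate_left(3, 6, k=3)): [C, F, B, E, D, A, G]
After 7 (reverse(1, 4)): [C, D, E, B, F, A, G]
After 8 (swap(3, 6)): [C, D, E, G, F, A, B]
After 9 (swap(5, 4)): [C, D, E, G, A, F, B]
After 10 (swap(6, 3)): [C, D, E, B, A, F, G]
After 11 (reverse(0, 5)): [F, A, B, E, D, C, G]
After 12 (reverse(5, 6)): [F, A, B, E, D, G, C]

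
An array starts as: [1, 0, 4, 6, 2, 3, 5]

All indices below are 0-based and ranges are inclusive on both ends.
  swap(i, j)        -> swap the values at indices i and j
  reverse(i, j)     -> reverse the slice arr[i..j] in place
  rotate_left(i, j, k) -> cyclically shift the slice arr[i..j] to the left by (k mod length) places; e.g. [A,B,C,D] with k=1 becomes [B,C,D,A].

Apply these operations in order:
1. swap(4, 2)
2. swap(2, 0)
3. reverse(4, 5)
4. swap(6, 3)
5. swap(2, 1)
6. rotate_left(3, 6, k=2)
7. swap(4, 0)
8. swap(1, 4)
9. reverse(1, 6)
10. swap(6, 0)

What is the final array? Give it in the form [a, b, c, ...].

After 1 (swap(4, 2)): [1, 0, 2, 6, 4, 3, 5]
After 2 (swap(2, 0)): [2, 0, 1, 6, 4, 3, 5]
After 3 (reverse(4, 5)): [2, 0, 1, 6, 3, 4, 5]
After 4 (swap(6, 3)): [2, 0, 1, 5, 3, 4, 6]
After 5 (swap(2, 1)): [2, 1, 0, 5, 3, 4, 6]
After 6 (rotate_left(3, 6, k=2)): [2, 1, 0, 4, 6, 5, 3]
After 7 (swap(4, 0)): [6, 1, 0, 4, 2, 5, 3]
After 8 (swap(1, 4)): [6, 2, 0, 4, 1, 5, 3]
After 9 (reverse(1, 6)): [6, 3, 5, 1, 4, 0, 2]
After 10 (swap(6, 0)): [2, 3, 5, 1, 4, 0, 6]

Answer: [2, 3, 5, 1, 4, 0, 6]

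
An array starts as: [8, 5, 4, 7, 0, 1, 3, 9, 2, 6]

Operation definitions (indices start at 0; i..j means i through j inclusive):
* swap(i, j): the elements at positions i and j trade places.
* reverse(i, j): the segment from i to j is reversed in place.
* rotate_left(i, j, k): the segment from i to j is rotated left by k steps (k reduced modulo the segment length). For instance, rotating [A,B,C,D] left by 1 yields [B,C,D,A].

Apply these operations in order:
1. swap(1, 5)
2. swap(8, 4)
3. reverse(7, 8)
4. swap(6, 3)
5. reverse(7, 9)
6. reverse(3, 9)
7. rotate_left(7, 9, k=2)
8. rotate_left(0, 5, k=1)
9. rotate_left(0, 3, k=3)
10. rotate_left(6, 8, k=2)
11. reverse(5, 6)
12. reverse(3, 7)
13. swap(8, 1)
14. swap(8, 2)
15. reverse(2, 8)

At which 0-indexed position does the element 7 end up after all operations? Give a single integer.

After 1 (swap(1, 5)): [8, 1, 4, 7, 0, 5, 3, 9, 2, 6]
After 2 (swap(8, 4)): [8, 1, 4, 7, 2, 5, 3, 9, 0, 6]
After 3 (reverse(7, 8)): [8, 1, 4, 7, 2, 5, 3, 0, 9, 6]
After 4 (swap(6, 3)): [8, 1, 4, 3, 2, 5, 7, 0, 9, 6]
After 5 (reverse(7, 9)): [8, 1, 4, 3, 2, 5, 7, 6, 9, 0]
After 6 (reverse(3, 9)): [8, 1, 4, 0, 9, 6, 7, 5, 2, 3]
After 7 (rotate_left(7, 9, k=2)): [8, 1, 4, 0, 9, 6, 7, 3, 5, 2]
After 8 (rotate_left(0, 5, k=1)): [1, 4, 0, 9, 6, 8, 7, 3, 5, 2]
After 9 (rotate_left(0, 3, k=3)): [9, 1, 4, 0, 6, 8, 7, 3, 5, 2]
After 10 (rotate_left(6, 8, k=2)): [9, 1, 4, 0, 6, 8, 5, 7, 3, 2]
After 11 (reverse(5, 6)): [9, 1, 4, 0, 6, 5, 8, 7, 3, 2]
After 12 (reverse(3, 7)): [9, 1, 4, 7, 8, 5, 6, 0, 3, 2]
After 13 (swap(8, 1)): [9, 3, 4, 7, 8, 5, 6, 0, 1, 2]
After 14 (swap(8, 2)): [9, 3, 1, 7, 8, 5, 6, 0, 4, 2]
After 15 (reverse(2, 8)): [9, 3, 4, 0, 6, 5, 8, 7, 1, 2]

Answer: 7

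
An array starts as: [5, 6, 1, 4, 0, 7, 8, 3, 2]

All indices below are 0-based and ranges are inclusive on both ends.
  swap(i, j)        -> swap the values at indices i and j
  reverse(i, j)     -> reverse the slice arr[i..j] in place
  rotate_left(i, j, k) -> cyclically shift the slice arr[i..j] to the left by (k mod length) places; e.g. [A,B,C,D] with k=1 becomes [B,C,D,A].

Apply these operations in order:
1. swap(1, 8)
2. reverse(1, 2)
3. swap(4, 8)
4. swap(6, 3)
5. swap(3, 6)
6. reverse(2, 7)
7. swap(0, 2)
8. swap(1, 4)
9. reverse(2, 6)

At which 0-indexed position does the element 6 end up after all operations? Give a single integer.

After 1 (swap(1, 8)): [5, 2, 1, 4, 0, 7, 8, 3, 6]
After 2 (reverse(1, 2)): [5, 1, 2, 4, 0, 7, 8, 3, 6]
After 3 (swap(4, 8)): [5, 1, 2, 4, 6, 7, 8, 3, 0]
After 4 (swap(6, 3)): [5, 1, 2, 8, 6, 7, 4, 3, 0]
After 5 (swap(3, 6)): [5, 1, 2, 4, 6, 7, 8, 3, 0]
After 6 (reverse(2, 7)): [5, 1, 3, 8, 7, 6, 4, 2, 0]
After 7 (swap(0, 2)): [3, 1, 5, 8, 7, 6, 4, 2, 0]
After 8 (swap(1, 4)): [3, 7, 5, 8, 1, 6, 4, 2, 0]
After 9 (reverse(2, 6)): [3, 7, 4, 6, 1, 8, 5, 2, 0]

Answer: 3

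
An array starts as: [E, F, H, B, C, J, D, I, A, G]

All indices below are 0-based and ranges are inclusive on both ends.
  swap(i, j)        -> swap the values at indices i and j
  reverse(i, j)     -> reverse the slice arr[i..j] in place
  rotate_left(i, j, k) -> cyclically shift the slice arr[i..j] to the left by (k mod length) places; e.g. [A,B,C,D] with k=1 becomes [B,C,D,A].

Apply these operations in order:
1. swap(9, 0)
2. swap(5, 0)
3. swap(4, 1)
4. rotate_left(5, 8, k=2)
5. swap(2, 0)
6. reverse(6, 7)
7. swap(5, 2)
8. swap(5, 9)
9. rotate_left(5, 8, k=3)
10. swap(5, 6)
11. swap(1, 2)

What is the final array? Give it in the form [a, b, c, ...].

After 1 (swap(9, 0)): [G, F, H, B, C, J, D, I, A, E]
After 2 (swap(5, 0)): [J, F, H, B, C, G, D, I, A, E]
After 3 (swap(4, 1)): [J, C, H, B, F, G, D, I, A, E]
After 4 (rotate_left(5, 8, k=2)): [J, C, H, B, F, I, A, G, D, E]
After 5 (swap(2, 0)): [H, C, J, B, F, I, A, G, D, E]
After 6 (reverse(6, 7)): [H, C, J, B, F, I, G, A, D, E]
After 7 (swap(5, 2)): [H, C, I, B, F, J, G, A, D, E]
After 8 (swap(5, 9)): [H, C, I, B, F, E, G, A, D, J]
After 9 (rotate_left(5, 8, k=3)): [H, C, I, B, F, D, E, G, A, J]
After 10 (swap(5, 6)): [H, C, I, B, F, E, D, G, A, J]
After 11 (swap(1, 2)): [H, I, C, B, F, E, D, G, A, J]

Answer: [H, I, C, B, F, E, D, G, A, J]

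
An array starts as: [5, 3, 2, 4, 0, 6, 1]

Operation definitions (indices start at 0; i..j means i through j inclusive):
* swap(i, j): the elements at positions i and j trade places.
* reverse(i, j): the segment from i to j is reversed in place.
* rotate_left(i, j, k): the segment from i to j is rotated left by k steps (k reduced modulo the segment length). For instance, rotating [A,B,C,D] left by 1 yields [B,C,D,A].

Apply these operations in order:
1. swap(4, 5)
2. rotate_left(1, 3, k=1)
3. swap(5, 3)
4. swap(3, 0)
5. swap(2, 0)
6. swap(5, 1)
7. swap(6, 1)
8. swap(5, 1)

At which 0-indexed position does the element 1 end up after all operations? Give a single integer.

Answer: 5

Derivation:
After 1 (swap(4, 5)): [5, 3, 2, 4, 6, 0, 1]
After 2 (rotate_left(1, 3, k=1)): [5, 2, 4, 3, 6, 0, 1]
After 3 (swap(5, 3)): [5, 2, 4, 0, 6, 3, 1]
After 4 (swap(3, 0)): [0, 2, 4, 5, 6, 3, 1]
After 5 (swap(2, 0)): [4, 2, 0, 5, 6, 3, 1]
After 6 (swap(5, 1)): [4, 3, 0, 5, 6, 2, 1]
After 7 (swap(6, 1)): [4, 1, 0, 5, 6, 2, 3]
After 8 (swap(5, 1)): [4, 2, 0, 5, 6, 1, 3]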